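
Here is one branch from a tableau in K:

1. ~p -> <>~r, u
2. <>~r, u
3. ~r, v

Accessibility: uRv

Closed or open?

Not closed

No world carries both an atom and its negation.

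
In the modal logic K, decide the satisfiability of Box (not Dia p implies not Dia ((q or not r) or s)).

Satisfiable (open branch found)

1. Box (not Dia p implies not Dia ((q or not r) or s)), u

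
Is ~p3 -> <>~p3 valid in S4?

Valid in S4

Tableau for the negation ~(~p3 -> <>~p3):
1. ~(~p3 -> <>~p3), u
2. ~p3, u
3. ~<>~p3, u
4. p3, u
Accessibility: uRu
Branch closes: p3 and ~p3 both at u.
All branches of the negation close; one closing branch shown above.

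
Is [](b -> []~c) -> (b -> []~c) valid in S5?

Valid

Tableau for the negation ~([](b -> []~c) -> (b -> []~c)):
1. ~([](b -> []~c) -> (b -> []~c)), u
2. [](b -> []~c), u   [~->-rule on 1]
3. ~(b -> []~c), u   [~->-rule on 1]
4. b, u   [~->-rule on 3]
5. ~[]~c, u   [~->-rule on 3]
6. b -> []~c, u   [[]-rule on 2 via uRu]
7. []~c, u   [->-rule on 6 (branches; this branch)]
8. ~c, u   [[]-rule on 7 via uRu]
9. c, v   [~[]-rule on 5: fresh world v, uRv]
10. b -> []~c, v   [[]-rule on 2 via uRv]
11. ~c, v   [[]-rule on 7 via uRv]
Accessibility: uRu, uRv, vRu, vRv
Branch closes: c and ~c both at v.
All branches of the negation close; one closing branch shown above.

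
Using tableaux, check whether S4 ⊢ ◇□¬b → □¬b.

Tableau for the negation ¬(◇□¬b → □¬b):
1. ¬(◇□¬b → □¬b), u
2. ◇□¬b, u   [¬→-rule on 1]
3. ¬□¬b, u   [¬→-rule on 1]
4. □¬b, v   [◇-rule on 2: fresh world v, uRv]
5. ¬b, v   [□-rule on 4 via vRv]
6. b, w   [¬□-rule on 3: fresh world w, uRw]
Accessibility: uRu, uRv, uRw, vRv, wRw
The negation has an open branch (countermodel exists).

Not valid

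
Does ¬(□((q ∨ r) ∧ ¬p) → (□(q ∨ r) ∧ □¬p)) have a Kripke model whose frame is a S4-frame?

No, unsatisfiable

1. ¬(□((q ∨ r) ∧ ¬p) → (□(q ∨ r) ∧ □¬p)), u
2. □((q ∨ r) ∧ ¬p), u
3. ¬(□(q ∨ r) ∧ □¬p), u
4. (q ∨ r) ∧ ¬p, u
5. q ∨ r, u
6. ¬p, u
7. ¬□(q ∨ r), u
8. r, u
9. ¬(q ∨ r), v
10. ¬q, v
11. ¬r, v
12. (q ∨ r) ∧ ¬p, v
13. q ∨ r, v
14. ¬p, v
15. r, v
Accessibility: uRu, uRv, vRv
Branch closes: r and ¬r both at v.
Every branch closes; the branch above is one of them.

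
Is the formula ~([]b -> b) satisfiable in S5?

1. ~([]b -> b), 0
2. []b, 0
3. ~b, 0
4. b, 0
Accessibility: 0R0
Branch closes: b and ~b both at 0.
Every branch closes; the branch above is one of them.

Unsatisfiable (every branch closes)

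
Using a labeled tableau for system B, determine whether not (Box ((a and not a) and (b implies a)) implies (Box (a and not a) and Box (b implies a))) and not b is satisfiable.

Unsatisfiable (every branch closes)

1. not (Box ((a and not a) and (b implies a)) implies (Box (a and not a) and Box (b implies a))) and not b, 0
2. not (Box ((a and not a) and (b implies a)) implies (Box (a and not a) and Box (b implies a))), 0   [and-rule on 1]
3. not b, 0   [and-rule on 1]
4. Box ((a and not a) and (b implies a)), 0   [neg-implies-rule on 2]
5. not (Box (a and not a) and Box (b implies a)), 0   [neg-implies-rule on 2]
6. (a and not a) and (b implies a), 0   [Box-rule on 4 via 0R0]
7. a and not a, 0   [and-rule on 6]
8. b implies a, 0   [and-rule on 6]
9. a, 0   [and-rule on 7]
10. not a, 0   [and-rule on 7]
Accessibility: 0R0
Branch closes: a and not a both at 0.
All branches of the tableau close; one closing branch shown above.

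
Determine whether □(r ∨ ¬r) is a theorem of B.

Valid in B

Tableau for the negation ¬□(r ∨ ¬r):
1. ¬□(r ∨ ¬r), 0
2. ¬(r ∨ ¬r), 1   [¬□-rule on 1: fresh world 1, 0R1]
3. ¬r, 1   [¬∨-rule on 2]
4. r, 1   [¬∨-rule on 2]
Accessibility: 0R0, 0R1, 1R0, 1R1
Branch closes: r and ¬r both at 1.
Every branch of the negation's tableau closes; the branch above is one of them.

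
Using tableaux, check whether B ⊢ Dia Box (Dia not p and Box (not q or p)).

No, not valid

Tableau for the negation not Dia Box (Dia not p and Box (not q or p)):
1. not Dia Box (Dia not p and Box (not q or p)), w0
2. not Box (Dia not p and Box (not q or p)), w0   [neg-Dia-rule on 1 via w0Rw0]
3. not (Dia not p and Box (not q or p)), w1   [neg-Box-rule on 2: fresh world w1, w0Rw1]
4. not Box (Dia not p and Box (not q or p)), w1   [neg-Dia-rule on 1 via w0Rw1]
5. not Box (not q or p), w1   [neg-and-rule on 3 (branches; this branch)]
6. not (Dia not p and Box (not q or p)), w2   [neg-Box-rule on 4: fresh world w2, w1Rw2]
7. not Box (not q or p), w2   [neg-and-rule on 6 (branches; this branch)]
8. not (not q or p), w3   [neg-Box-rule on 5: fresh world w3, w1Rw3]
9. q, w3   [neg-or-rule on 8]
10. not p, w3   [neg-or-rule on 8]
11. not (not q or p), w4   [neg-Box-rule on 7: fresh world w4, w2Rw4]
12. q, w4   [neg-or-rule on 11]
13. not p, w4   [neg-or-rule on 11]
Accessibility: w0Rw0, w0Rw1, w1Rw0, w1Rw1, w1Rw2, w1Rw3, w2Rw1, w2Rw2, w2Rw4, w3Rw1, w3Rw3, w4Rw2, w4Rw4
The negation has an open branch (countermodel exists).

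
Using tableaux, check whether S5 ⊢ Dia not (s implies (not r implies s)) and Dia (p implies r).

Tableau for the negation not (Dia not (s implies (not r implies s)) and Dia (p implies r)):
1. not (Dia not (s implies (not r implies s)) and Dia (p implies r)), 0
2. not Dia (p implies r), 0
3. not (p implies r), 0
4. p, 0
5. not r, 0
Accessibility: 0R0
The negation has an open branch (countermodel exists).

No, not valid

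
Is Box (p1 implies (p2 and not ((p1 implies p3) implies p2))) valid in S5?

Not valid

Tableau for the negation not Box (p1 implies (p2 and not ((p1 implies p3) implies p2))):
1. not Box (p1 implies (p2 and not ((p1 implies p3) implies p2))), w0
2. not (p1 implies (p2 and not ((p1 implies p3) implies p2))), w1
3. p1, w1
4. not (p2 and not ((p1 implies p3) implies p2)), w1
5. (p1 implies p3) implies p2, w1
6. p2, w1
Accessibility: w0Rw0, w0Rw1, w1Rw0, w1Rw1
The negation has an open branch (countermodel exists).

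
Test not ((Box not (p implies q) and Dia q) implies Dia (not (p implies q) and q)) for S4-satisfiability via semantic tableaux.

1. not ((Box not (p implies q) and Dia q) implies Dia (not (p implies q) and q)), 0
2. Box not (p implies q) and Dia q, 0
3. not Dia (not (p implies q) and q), 0
4. Box not (p implies q), 0
5. Dia q, 0
6. not (not (p implies q) and q), 0
7. not (p implies q), 0
8. p, 0
9. not q, 0
10. q, 1
11. not (not (p implies q) and q), 1
12. not (p implies q), 1
13. p, 1
14. not q, 1
Accessibility: 0R0, 0R1, 1R1
Branch closes: q and not q both at 1.
(One branch shown.) All branches close.

No, unsatisfiable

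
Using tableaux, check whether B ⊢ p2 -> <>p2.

Valid in B

Tableau for the negation ~(p2 -> <>p2):
1. ~(p2 -> <>p2), 0
2. p2, 0
3. ~<>p2, 0
4. ~p2, 0
Accessibility: 0R0
Branch closes: p2 and ~p2 both at 0.
All branches of the negation close; one closing branch shown above.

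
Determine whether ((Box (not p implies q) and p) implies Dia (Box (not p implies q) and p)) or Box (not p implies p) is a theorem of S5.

Valid

Tableau for the negation not (((Box (not p implies q) and p) implies Dia (Box (not p implies q) and p)) or Box (not p implies p)):
1. not (((Box (not p implies q) and p) implies Dia (Box (not p implies q) and p)) or Box (not p implies p)), w0
2. not ((Box (not p implies q) and p) implies Dia (Box (not p implies q) and p)), w0   [neg-or-rule on 1]
3. not Box (not p implies p), w0   [neg-or-rule on 1]
4. Box (not p implies q) and p, w0   [neg-implies-rule on 2]
5. not Dia (Box (not p implies q) and p), w0   [neg-implies-rule on 2]
6. Box (not p implies q), w0   [and-rule on 4]
7. p, w0   [and-rule on 4]
8. not (Box (not p implies q) and p), w0   [neg-Dia-rule on 5 via w0Rw0]
9. not p implies q, w0   [Box-rule on 6 via w0Rw0]
10. not Box (not p implies q), w0   [neg-and-rule on 8 (branches; this branch)]
11. q, w0   [implies-rule on 9 (branches; this branch)]
12. not (not p implies p), w1   [neg-Box-rule on 3: fresh world w1, w0Rw1]
13. not p, w1   [neg-implies-rule on 12]
14. not (Box (not p implies q) and p), w1   [neg-Dia-rule on 5 via w0Rw1]
15. not p implies q, w1   [Box-rule on 6 via w0Rw1]
16. q, w1   [implies-rule on 15 (branches; this branch)]
17. not (not p implies q), w2   [neg-Box-rule on 10: fresh world w2, w0Rw2]
18. not p, w2   [neg-implies-rule on 17]
19. not q, w2   [neg-implies-rule on 17]
20. not (Box (not p implies q) and p), w2   [neg-Dia-rule on 5 via w0Rw2]
21. not p implies q, w2   [Box-rule on 6 via w0Rw2]
22. q, w2   [implies-rule on 21 (branches; this branch)]
Accessibility: w0Rw0, w0Rw1, w0Rw2, w1Rw0, w1Rw1, w1Rw2, w2Rw0, w2Rw1, w2Rw2
Branch closes: q and not q both at w2.
Every branch of the negation's tableau closes; the branch above is one of them.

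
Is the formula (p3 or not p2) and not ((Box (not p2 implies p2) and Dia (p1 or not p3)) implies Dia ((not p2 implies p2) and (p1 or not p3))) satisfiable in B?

1. (p3 or not p2) and not ((Box (not p2 implies p2) and Dia (p1 or not p3)) implies Dia ((not p2 implies p2) and (p1 or not p3))), u
2. p3 or not p2, u
3. not ((Box (not p2 implies p2) and Dia (p1 or not p3)) implies Dia ((not p2 implies p2) and (p1 or not p3))), u
4. Box (not p2 implies p2) and Dia (p1 or not p3), u
5. not Dia ((not p2 implies p2) and (p1 or not p3)), u
6. Box (not p2 implies p2), u
7. Dia (p1 or not p3), u
8. not ((not p2 implies p2) and (p1 or not p3)), u
9. not p2 implies p2, u
10. p3, u
11. not (p1 or not p3), u
12. not p1, u
13. p2, u
14. p1 or not p3, v
15. not ((not p2 implies p2) and (p1 or not p3)), v
16. not p2 implies p2, v
17. not p3, v
18. not (not p2 implies p2), v
19. not p2, v
20. p2, v
Accessibility: uRu, uRv, vRu, vRv
Branch closes: p2 and not p2 both at v.
Every branch closes; the branch above is one of them.

Unsatisfiable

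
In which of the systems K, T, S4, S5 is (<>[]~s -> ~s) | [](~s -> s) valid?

S5-tableau for the negation ~((<>[]~s -> ~s) | [](~s -> s)):
1. ~((<>[]~s -> ~s) | [](~s -> s)), 0
2. ~(<>[]~s -> ~s), 0
3. ~[](~s -> s), 0
4. <>[]~s, 0
5. s, 0
6. ~(~s -> s), 1
7. ~s, 1
8. []~s, 2
9. ~s, 0
Accessibility: 0R0, 0R1, 0R2, 1R0, 1R1, 1R2, 2R0, 2R1, 2R2
Branch closes: s and ~s both at 0.
Every branch closes (one shown): valid in S5.
S4-tableau for the negation ~((<>[]~s -> ~s) | [](~s -> s)):
1. ~((<>[]~s -> ~s) | [](~s -> s)), 0
2. ~(<>[]~s -> ~s), 0
3. ~[](~s -> s), 0
4. <>[]~s, 0
5. s, 0
6. ~(~s -> s), 1
7. ~s, 1
8. []~s, 2
9. ~s, 2
Accessibility: 0R0, 0R1, 0R2, 1R1, 2R2
Complete open branch: countermodel on an S4-frame, so not valid in S4, nor in K, T (the same frame is also a K-frame and a T-frame).

S5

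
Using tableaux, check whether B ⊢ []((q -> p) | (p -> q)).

Valid in B

Tableau for the negation ~[]((q -> p) | (p -> q)):
1. ~[]((q -> p) | (p -> q)), 0
2. ~((q -> p) | (p -> q)), 1
3. ~(q -> p), 1
4. ~(p -> q), 1
5. q, 1
6. ~p, 1
7. p, 1
8. ~q, 1
Accessibility: 0R0, 0R1, 1R0, 1R1
Branch closes: p and ~p both at 1.
Every branch of the negation's tableau closes; the branch above is one of them.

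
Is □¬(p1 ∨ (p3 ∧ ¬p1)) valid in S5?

Tableau for the negation ¬□¬(p1 ∨ (p3 ∧ ¬p1)):
1. ¬□¬(p1 ∨ (p3 ∧ ¬p1)), u
2. p1 ∨ (p3 ∧ ¬p1), v   [¬□-rule on 1: fresh world v, uRv]
3. p3 ∧ ¬p1, v   [∨-rule on 2 (branches; this branch)]
4. p3, v   [∧-rule on 3]
5. ¬p1, v   [∧-rule on 3]
Accessibility: uRu, uRv, vRu, vRv
The negation has an open branch (countermodel exists).

No, not valid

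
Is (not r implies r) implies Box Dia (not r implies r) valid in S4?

Invalid (countermodel exists)

Tableau for the negation not ((not r implies r) implies Box Dia (not r implies r)):
1. not ((not r implies r) implies Box Dia (not r implies r)), 0
2. not r implies r, 0
3. not Box Dia (not r implies r), 0
4. r, 0
5. not Dia (not r implies r), 1
6. not (not r implies r), 1
7. not r, 1
Accessibility: 0R0, 0R1, 1R1
The negation has an open branch (countermodel exists).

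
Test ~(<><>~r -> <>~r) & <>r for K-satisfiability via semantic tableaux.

1. ~(<><>~r -> <>~r) & <>r, u
2. ~(<><>~r -> <>~r), u
3. <>r, u
4. <><>~r, u
5. ~<>~r, u
6. r, v
7. <>~r, w
8. r, w
9. ~r, x
Accessibility: uRv, uRw, wRx

Satisfiable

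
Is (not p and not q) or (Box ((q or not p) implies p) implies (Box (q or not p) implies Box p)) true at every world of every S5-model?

Tableau for the negation not ((not p and not q) or (Box ((q or not p) implies p) implies (Box (q or not p) implies Box p))):
1. not ((not p and not q) or (Box ((q or not p) implies p) implies (Box (q or not p) implies Box p))), 0
2. not (not p and not q), 0   [neg-or-rule on 1]
3. not (Box ((q or not p) implies p) implies (Box (q or not p) implies Box p)), 0   [neg-or-rule on 1]
4. Box ((q or not p) implies p), 0   [neg-implies-rule on 3]
5. not (Box (q or not p) implies Box p), 0   [neg-implies-rule on 3]
6. Box (q or not p), 0   [neg-implies-rule on 5]
7. not Box p, 0   [neg-implies-rule on 5]
8. (q or not p) implies p, 0   [Box-rule on 4 via 0R0]
9. q or not p, 0   [Box-rule on 6 via 0R0]
10. q, 0   [neg-and-rule on 2 (branches; this branch)]
11. p, 0   [implies-rule on 8 (branches; this branch)]
12. not p, 1   [neg-Box-rule on 7: fresh world 1, 0R1]
13. (q or not p) implies p, 1   [Box-rule on 4 via 0R1]
14. q or not p, 1   [Box-rule on 6 via 0R1]
15. not (q or not p), 1   [implies-rule on 13 (branches; this branch)]
16. not q, 1   [neg-or-rule on 15]
17. p, 1   [neg-or-rule on 15]
Accessibility: 0R0, 0R1, 1R0, 1R1
Branch closes: p and not p both at 1.
Every branch of the negation's tableau closes; the branch above is one of them.

Valid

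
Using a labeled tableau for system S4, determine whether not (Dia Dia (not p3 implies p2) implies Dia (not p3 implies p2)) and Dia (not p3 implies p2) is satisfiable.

1. not (Dia Dia (not p3 implies p2) implies Dia (not p3 implies p2)) and Dia (not p3 implies p2), 0
2. not (Dia Dia (not p3 implies p2) implies Dia (not p3 implies p2)), 0   [and-rule on 1]
3. Dia (not p3 implies p2), 0   [and-rule on 1]
4. Dia Dia (not p3 implies p2), 0   [neg-implies-rule on 2]
5. not Dia (not p3 implies p2), 0   [neg-implies-rule on 2]
6. not (not p3 implies p2), 0   [neg-Dia-rule on 5 via 0R0]
7. not p3, 0   [neg-implies-rule on 6]
8. not p2, 0   [neg-implies-rule on 6]
9. not p3 implies p2, 1   [Dia-rule on 3: fresh world 1, 0R1]
10. not (not p3 implies p2), 1   [neg-Dia-rule on 5 via 0R1]
11. not p3, 1   [neg-implies-rule on 10]
12. not p2, 1   [neg-implies-rule on 10]
13. p2, 1   [implies-rule on 9 (branches; this branch)]
Accessibility: 0R0, 0R1, 1R1
Branch closes: p2 and not p2 both at 1.
(One branch shown.) All branches close.

No, unsatisfiable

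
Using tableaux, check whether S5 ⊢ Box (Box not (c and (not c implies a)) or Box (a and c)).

Tableau for the negation not Box (Box not (c and (not c implies a)) or Box (a and c)):
1. not Box (Box not (c and (not c implies a)) or Box (a and c)), u
2. not (Box not (c and (not c implies a)) or Box (a and c)), v   [neg-Box-rule on 1: fresh world v, uRv]
3. not Box not (c and (not c implies a)), v   [neg-or-rule on 2]
4. not Box (a and c), v   [neg-or-rule on 2]
5. c and (not c implies a), w   [neg-Box-rule on 3: fresh world w, vRw]
6. c, w   [and-rule on 5]
7. not c implies a, w   [and-rule on 5]
8. a, w   [implies-rule on 7 (branches; this branch)]
9. not (a and c), x   [neg-Box-rule on 4: fresh world x, vRx]
10. not c, x   [neg-and-rule on 9 (branches; this branch)]
Accessibility: uRu, uRv, uRw, uRx, vRu, vRv, vRw, vRx, wRu, wRv, wRw, wRx, xRu, xRv, xRw, xRx
The negation has an open branch (countermodel exists).

Not valid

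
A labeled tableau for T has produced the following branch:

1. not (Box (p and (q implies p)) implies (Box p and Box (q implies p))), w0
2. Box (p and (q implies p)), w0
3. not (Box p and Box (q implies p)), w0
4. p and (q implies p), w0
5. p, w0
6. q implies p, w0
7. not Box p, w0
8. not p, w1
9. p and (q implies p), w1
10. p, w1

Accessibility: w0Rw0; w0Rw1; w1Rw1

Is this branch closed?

Yes, closed

Both p and not p appear at w1.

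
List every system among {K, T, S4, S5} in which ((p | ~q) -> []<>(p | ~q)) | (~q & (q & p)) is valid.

S4-tableau for the negation ~(((p | ~q) -> []<>(p | ~q)) | (~q & (q & p))):
1. ~(((p | ~q) -> []<>(p | ~q)) | (~q & (q & p))), u
2. ~((p | ~q) -> []<>(p | ~q)), u
3. ~(~q & (q & p)), u
4. p | ~q, u
5. ~[]<>(p | ~q), u
6. ~(q & p), u
7. ~q, u
8. ~p, u
9. ~<>(p | ~q), v
10. ~(p | ~q), v
11. ~p, v
12. q, v
Accessibility: uRu, uRv, vRv
Complete open branch: countermodel on an S4-frame, so not valid in S4, nor in K, T (the same frame is also a K-frame and a T-frame).
S5-tableau for the negation ~(((p | ~q) -> []<>(p | ~q)) | (~q & (q & p))):
1. ~(((p | ~q) -> []<>(p | ~q)) | (~q & (q & p))), u
2. ~((p | ~q) -> []<>(p | ~q)), u
3. ~(~q & (q & p)), u
4. p | ~q, u
5. ~[]<>(p | ~q), u
6. ~(q & p), u
7. ~q, u
8. ~p, u
9. ~<>(p | ~q), v
10. ~(p | ~q), u
11. q, u
Accessibility: uRu, uRv, vRu, vRv
Branch closes: q and ~q both at u.
Every branch closes (one shown): valid in S5.

S5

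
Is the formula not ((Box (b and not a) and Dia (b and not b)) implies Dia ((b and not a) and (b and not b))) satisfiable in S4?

No, unsatisfiable

1. not ((Box (b and not a) and Dia (b and not b)) implies Dia ((b and not a) and (b and not b))), u
2. Box (b and not a) and Dia (b and not b), u
3. not Dia ((b and not a) and (b and not b)), u
4. Box (b and not a), u
5. Dia (b and not b), u
6. not ((b and not a) and (b and not b)), u
7. b and not a, u
8. b, u
9. not a, u
10. not (b and not b), u
11. b and not b, v
12. b, v
13. not b, v
Accessibility: uRu, uRv, vRv
Branch closes: b and not b both at v.
All branches of the tableau close; one closing branch shown above.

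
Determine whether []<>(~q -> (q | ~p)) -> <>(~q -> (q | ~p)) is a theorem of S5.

Tableau for the negation ~([]<>(~q -> (q | ~p)) -> <>(~q -> (q | ~p))):
1. ~([]<>(~q -> (q | ~p)) -> <>(~q -> (q | ~p))), w0
2. []<>(~q -> (q | ~p)), w0   [~->-rule on 1]
3. ~<>(~q -> (q | ~p)), w0   [~->-rule on 1]
4. <>(~q -> (q | ~p)), w0   [[]-rule on 2 via w0Rw0]
5. ~(~q -> (q | ~p)), w0   [~<>-rule on 3 via w0Rw0]
6. ~q, w0   [~->-rule on 5]
7. ~(q | ~p), w0   [~->-rule on 5]
8. p, w0   [~|-rule on 7]
9. ~q -> (q | ~p), w1   [<>-rule on 4: fresh world w1, w0Rw1]
10. <>(~q -> (q | ~p)), w1   [[]-rule on 2 via w0Rw1]
11. ~(~q -> (q | ~p)), w1   [~<>-rule on 3 via w0Rw1]
12. ~q, w1   [~->-rule on 11]
13. ~(q | ~p), w1   [~->-rule on 11]
14. p, w1   [~|-rule on 13]
15. q | ~p, w1   [->-rule on 9 (branches; this branch)]
16. ~p, w1   [|-rule on 15 (branches; this branch)]
Accessibility: w0Rw0, w0Rw1, w1Rw0, w1Rw1
Branch closes: p and ~p both at w1.
All branches of the negation close; one closing branch shown above.

Valid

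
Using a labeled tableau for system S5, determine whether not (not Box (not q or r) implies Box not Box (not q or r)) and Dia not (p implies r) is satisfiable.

1. not (not Box (not q or r) implies Box not Box (not q or r)) and Dia not (p implies r), 0
2. not (not Box (not q or r) implies Box not Box (not q or r)), 0
3. Dia not (p implies r), 0
4. not Box (not q or r), 0
5. not Box not Box (not q or r), 0
6. not (p implies r), 1
7. p, 1
8. not r, 1
9. not (not q or r), 2
10. q, 2
11. not r, 2
12. Box (not q or r), 3
13. not q or r, 0
14. not q or r, 1
15. not q or r, 2
16. not q or r, 3
17. r, 0
18. not q, 1
19. r, 2
Accessibility: 0R0, 0R1, 0R2, 0R3, 1R0, 1R1, 1R2, 1R3, 2R0, 2R1, 2R2, 2R3, 3R0, 3R1, 3R2, 3R3
Branch closes: r and not r both at 2.
(One branch shown.) All branches close.

Unsatisfiable (every branch closes)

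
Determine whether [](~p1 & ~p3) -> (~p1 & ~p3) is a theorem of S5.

Tableau for the negation ~([](~p1 & ~p3) -> (~p1 & ~p3)):
1. ~([](~p1 & ~p3) -> (~p1 & ~p3)), w0
2. [](~p1 & ~p3), w0   [~->-rule on 1]
3. ~(~p1 & ~p3), w0   [~->-rule on 1]
4. ~p1 & ~p3, w0   [[]-rule on 2 via w0Rw0]
5. ~p1, w0   [&-rule on 4]
6. ~p3, w0   [&-rule on 4]
7. p3, w0   [~&-rule on 3 (branches; this branch)]
Accessibility: w0Rw0
Branch closes: p3 and ~p3 both at w0.
Every branch of the negation's tableau closes; the branch above is one of them.

Valid in S5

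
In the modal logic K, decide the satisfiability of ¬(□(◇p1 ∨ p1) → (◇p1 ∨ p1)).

Yes, satisfiable

1. ¬(□(◇p1 ∨ p1) → (◇p1 ∨ p1)), u
2. □(◇p1 ∨ p1), u
3. ¬(◇p1 ∨ p1), u
4. ¬◇p1, u
5. ¬p1, u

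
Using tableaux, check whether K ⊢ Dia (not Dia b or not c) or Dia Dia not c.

Not valid

Tableau for the negation not (Dia (not Dia b or not c) or Dia Dia not c):
1. not (Dia (not Dia b or not c) or Dia Dia not c), u
2. not Dia (not Dia b or not c), u
3. not Dia Dia not c, u
The negation has an open branch (countermodel exists).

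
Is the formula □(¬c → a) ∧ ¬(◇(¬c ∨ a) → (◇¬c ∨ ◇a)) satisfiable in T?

1. □(¬c → a) ∧ ¬(◇(¬c ∨ a) → (◇¬c ∨ ◇a)), 0
2. □(¬c → a), 0   [∧-rule on 1]
3. ¬(◇(¬c ∨ a) → (◇¬c ∨ ◇a)), 0   [∧-rule on 1]
4. ◇(¬c ∨ a), 0   [¬→-rule on 3]
5. ¬(◇¬c ∨ ◇a), 0   [¬→-rule on 3]
6. ¬◇¬c, 0   [¬∨-rule on 5]
7. ¬◇a, 0   [¬∨-rule on 5]
8. ¬c → a, 0   [□-rule on 2 via 0R0]
9. c, 0   [¬◇-rule on 6 via 0R0]
10. ¬a, 0   [¬◇-rule on 7 via 0R0]
11. ¬c ∨ a, 1   [◇-rule on 4: fresh world 1, 0R1]
12. ¬c → a, 1   [□-rule on 2 via 0R1]
13. c, 1   [¬◇-rule on 6 via 0R1]
14. ¬a, 1   [¬◇-rule on 7 via 0R1]
15. a, 1   [∨-rule on 11 (branches; this branch)]
Accessibility: 0R0, 0R1, 1R1
Branch closes: a and ¬a both at 1.
(One branch shown.) All branches close.

Unsatisfiable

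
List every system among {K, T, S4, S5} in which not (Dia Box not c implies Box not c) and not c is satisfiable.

S5-tableau for the formula:
1. not (Dia Box not c implies Box not c) and not c, u
2. not (Dia Box not c implies Box not c), u   [and-rule on 1]
3. not c, u   [and-rule on 1]
4. Dia Box not c, u   [neg-implies-rule on 2]
5. not Box not c, u   [neg-implies-rule on 2]
6. Box not c, v   [Dia-rule on 4: fresh world v, uRv]
7. not c, v   [Box-rule on 6 via vRv]
8. c, w   [neg-Box-rule on 5: fresh world w, uRw]
9. not c, w   [Box-rule on 6 via vRw]
Accessibility: uRu, uRv, uRw, vRu, vRv, vRw, wRu, wRv, wRw
Branch closes: c and not c both at w.
Every branch closes (one shown): unsatisfiable in S5.
S4-tableau for the formula:
1. not (Dia Box not c implies Box not c) and not c, u
2. not (Dia Box not c implies Box not c), u   [and-rule on 1]
3. not c, u   [and-rule on 1]
4. Dia Box not c, u   [neg-implies-rule on 2]
5. not Box not c, u   [neg-implies-rule on 2]
6. Box not c, v   [Dia-rule on 4: fresh world v, uRv]
7. not c, v   [Box-rule on 6 via vRv]
8. c, w   [neg-Box-rule on 5: fresh world w, uRw]
Accessibility: uRu, uRv, uRw, vRv, wRw
Complete open branch: satisfiable in S4, hence also in K, T (this S4-model is also a K-model and a T-model).

K, T, S4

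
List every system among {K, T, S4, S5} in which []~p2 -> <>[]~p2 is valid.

K-tableau for the negation ~([]~p2 -> <>[]~p2):
1. ~([]~p2 -> <>[]~p2), u
2. []~p2, u
3. ~<>[]~p2, u
Complete open branch: countermodel on a K-frame, so not valid in K.
T-tableau for the negation ~([]~p2 -> <>[]~p2):
1. ~([]~p2 -> <>[]~p2), u
2. []~p2, u
3. ~<>[]~p2, u
4. ~p2, u
5. ~[]~p2, u
6. p2, v
7. ~p2, v
Accessibility: uRu, uRv, vRv
Branch closes: p2 and ~p2 both at v.
Every branch closes (one shown): valid in T, hence also in S4, S5 (every theorem of T is a theorem of S4 and S5).

T, S4, S5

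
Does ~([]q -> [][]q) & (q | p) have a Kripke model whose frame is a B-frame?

1. ~([]q -> [][]q) & (q | p), 0
2. ~([]q -> [][]q), 0
3. q | p, 0
4. []q, 0
5. ~[][]q, 0
6. q, 0
7. p, 0
8. ~[]q, 1
9. q, 1
10. ~q, 2
Accessibility: 0R0, 0R1, 1R0, 1R1, 1R2, 2R1, 2R2

Yes, satisfiable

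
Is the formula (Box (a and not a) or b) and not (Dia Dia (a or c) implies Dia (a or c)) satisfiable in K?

Yes, satisfiable

1. (Box (a and not a) or b) and not (Dia Dia (a or c) implies Dia (a or c)), w0
2. Box (a and not a) or b, w0   [and-rule on 1]
3. not (Dia Dia (a or c) implies Dia (a or c)), w0   [and-rule on 1]
4. Dia Dia (a or c), w0   [neg-implies-rule on 3]
5. not Dia (a or c), w0   [neg-implies-rule on 3]
6. b, w0   [or-rule on 2 (branches; this branch)]
7. Dia (a or c), w1   [Dia-rule on 4: fresh world w1, w0Rw1]
8. not (a or c), w1   [neg-Dia-rule on 5 via w0Rw1]
9. not a, w1   [neg-or-rule on 8]
10. not c, w1   [neg-or-rule on 8]
11. a or c, w2   [Dia-rule on 7: fresh world w2, w1Rw2]
12. c, w2   [or-rule on 11 (branches; this branch)]
Accessibility: w0Rw1, w1Rw2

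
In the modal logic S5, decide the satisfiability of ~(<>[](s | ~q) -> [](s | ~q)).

Unsatisfiable

1. ~(<>[](s | ~q) -> [](s | ~q)), 0
2. <>[](s | ~q), 0
3. ~[](s | ~q), 0
4. [](s | ~q), 1
5. s | ~q, 0
6. s | ~q, 1
7. ~q, 0
8. ~q, 1
9. ~(s | ~q), 2
10. ~s, 2
11. q, 2
12. s | ~q, 2
13. ~q, 2
Accessibility: 0R0, 0R1, 0R2, 1R0, 1R1, 1R2, 2R0, 2R1, 2R2
Branch closes: q and ~q both at 2.
(One branch shown.) All branches close.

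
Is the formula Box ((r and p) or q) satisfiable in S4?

Satisfiable (open branch found)

1. Box ((r and p) or q), 0
2. (r and p) or q, 0   [Box-rule on 1 via 0R0]
3. q, 0   [or-rule on 2 (branches; this branch)]
Accessibility: 0R0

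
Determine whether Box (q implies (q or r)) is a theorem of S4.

Tableau for the negation not Box (q implies (q or r)):
1. not Box (q implies (q or r)), w0
2. not (q implies (q or r)), w1   [neg-Box-rule on 1: fresh world w1, w0Rw1]
3. q, w1   [neg-implies-rule on 2]
4. not (q or r), w1   [neg-implies-rule on 2]
5. not q, w1   [neg-or-rule on 4]
6. not r, w1   [neg-or-rule on 4]
Accessibility: w0Rw0, w0Rw1, w1Rw1
Branch closes: q and not q both at w1.
Every branch of the negation's tableau closes; the branch above is one of them.

Valid in S4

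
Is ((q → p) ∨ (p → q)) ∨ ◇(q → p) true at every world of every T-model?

Tableau for the negation ¬(((q → p) ∨ (p → q)) ∨ ◇(q → p)):
1. ¬(((q → p) ∨ (p → q)) ∨ ◇(q → p)), 0
2. ¬((q → p) ∨ (p → q)), 0
3. ¬◇(q → p), 0
4. ¬(q → p), 0
5. ¬(p → q), 0
6. q, 0
7. ¬p, 0
8. p, 0
9. ¬q, 0
Accessibility: 0R0
Branch closes: p and ¬p both at 0.
Every branch of the negation's tableau closes; the branch above is one of them.

Valid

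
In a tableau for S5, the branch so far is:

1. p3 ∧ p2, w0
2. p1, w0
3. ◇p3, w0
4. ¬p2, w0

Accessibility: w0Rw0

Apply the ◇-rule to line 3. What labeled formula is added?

a fresh world w1 with w0Rw1, and p3 at w1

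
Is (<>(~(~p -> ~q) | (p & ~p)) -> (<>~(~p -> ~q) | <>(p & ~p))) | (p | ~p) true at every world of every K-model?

Valid in K

Tableau for the negation ~((<>(~(~p -> ~q) | (p & ~p)) -> (<>~(~p -> ~q) | <>(p & ~p))) | (p | ~p)):
1. ~((<>(~(~p -> ~q) | (p & ~p)) -> (<>~(~p -> ~q) | <>(p & ~p))) | (p | ~p)), u
2. ~(<>(~(~p -> ~q) | (p & ~p)) -> (<>~(~p -> ~q) | <>(p & ~p))), u
3. ~(p | ~p), u
4. <>(~(~p -> ~q) | (p & ~p)), u
5. ~(<>~(~p -> ~q) | <>(p & ~p)), u
6. ~p, u
7. p, u
Branch closes: p and ~p both at u.
All branches of the negation close; one closing branch shown above.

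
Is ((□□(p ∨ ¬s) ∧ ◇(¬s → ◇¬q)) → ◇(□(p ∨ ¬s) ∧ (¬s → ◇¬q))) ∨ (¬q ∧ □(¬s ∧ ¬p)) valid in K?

Tableau for the negation ¬(((□□(p ∨ ¬s) ∧ ◇(¬s → ◇¬q)) → ◇(□(p ∨ ¬s) ∧ (¬s → ◇¬q))) ∨ (¬q ∧ □(¬s ∧ ¬p))):
1. ¬(((□□(p ∨ ¬s) ∧ ◇(¬s → ◇¬q)) → ◇(□(p ∨ ¬s) ∧ (¬s → ◇¬q))) ∨ (¬q ∧ □(¬s ∧ ¬p))), u
2. ¬((□□(p ∨ ¬s) ∧ ◇(¬s → ◇¬q)) → ◇(□(p ∨ ¬s) ∧ (¬s → ◇¬q))), u   [¬∨-rule on 1]
3. ¬(¬q ∧ □(¬s ∧ ¬p)), u   [¬∨-rule on 1]
4. □□(p ∨ ¬s) ∧ ◇(¬s → ◇¬q), u   [¬→-rule on 2]
5. ¬◇(□(p ∨ ¬s) ∧ (¬s → ◇¬q)), u   [¬→-rule on 2]
6. □□(p ∨ ¬s), u   [∧-rule on 4]
7. ◇(¬s → ◇¬q), u   [∧-rule on 4]
8. ¬□(¬s ∧ ¬p), u   [¬∧-rule on 3 (branches; this branch)]
9. ¬s → ◇¬q, v   [◇-rule on 7: fresh world v, uRv]
10. ¬(□(p ∨ ¬s) ∧ (¬s → ◇¬q)), v   [¬◇-rule on 5 via uRv]
11. □(p ∨ ¬s), v   [□-rule on 6 via uRv]
12. ◇¬q, v   [→-rule on 9 (branches; this branch)]
13. ¬□(p ∨ ¬s), v   [¬∧-rule on 10 (branches; this branch)]
14. ¬(¬s ∧ ¬p), w   [¬□-rule on 8: fresh world w, uRw]
15. ¬(□(p ∨ ¬s) ∧ (¬s → ◇¬q)), w   [¬◇-rule on 5 via uRw]
16. □(p ∨ ¬s), w   [□-rule on 6 via uRw]
17. p, w   [¬∧-rule on 14 (branches; this branch)]
18. ¬(¬s → ◇¬q), w   [¬∧-rule on 15 (branches; this branch)]
19. ¬s, w   [¬→-rule on 18]
20. ¬◇¬q, w   [¬→-rule on 18]
21. ¬q, x   [◇-rule on 12: fresh world x, vRx]
22. p ∨ ¬s, x   [□-rule on 11 via vRx]
23. ¬s, x   [∨-rule on 22 (branches; this branch)]
24. ¬(p ∨ ¬s), y   [¬□-rule on 13: fresh world y, vRy]
25. ¬p, y   [¬∨-rule on 24]
26. s, y   [¬∨-rule on 24]
27. p ∨ ¬s, y   [□-rule on 11 via vRy]
28. ¬s, y   [∨-rule on 27 (branches; this branch)]
Accessibility: uRv, uRw, vRx, vRy
Branch closes: s and ¬s both at y.
All branches of the negation close; one closing branch shown above.

Yes, valid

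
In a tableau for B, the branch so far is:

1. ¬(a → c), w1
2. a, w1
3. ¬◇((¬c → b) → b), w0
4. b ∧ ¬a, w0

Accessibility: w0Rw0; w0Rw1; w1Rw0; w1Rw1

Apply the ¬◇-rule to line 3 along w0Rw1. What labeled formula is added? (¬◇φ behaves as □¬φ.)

¬((¬c → b) → b), w1

¬◇φ behaves as □¬φ: propagate the negated body to each accessible world.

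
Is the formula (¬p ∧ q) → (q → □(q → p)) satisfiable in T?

1. (¬p ∧ q) → (q → □(q → p)), u
2. q → □(q → p), u
3. □(q → p), u
4. q → p, u
5. p, u
Accessibility: uRu

Satisfiable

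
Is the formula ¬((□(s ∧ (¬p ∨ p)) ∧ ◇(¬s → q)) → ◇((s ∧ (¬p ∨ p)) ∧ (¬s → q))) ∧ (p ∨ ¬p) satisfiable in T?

1. ¬((□(s ∧ (¬p ∨ p)) ∧ ◇(¬s → q)) → ◇((s ∧ (¬p ∨ p)) ∧ (¬s → q))) ∧ (p ∨ ¬p), w0
2. ¬((□(s ∧ (¬p ∨ p)) ∧ ◇(¬s → q)) → ◇((s ∧ (¬p ∨ p)) ∧ (¬s → q))), w0
3. p ∨ ¬p, w0
4. □(s ∧ (¬p ∨ p)) ∧ ◇(¬s → q), w0
5. ¬◇((s ∧ (¬p ∨ p)) ∧ (¬s → q)), w0
6. □(s ∧ (¬p ∨ p)), w0
7. ◇(¬s → q), w0
8. ¬((s ∧ (¬p ∨ p)) ∧ (¬s → q)), w0
9. s ∧ (¬p ∨ p), w0
10. s, w0
11. ¬p ∨ p, w0
12. ¬p, w0
13. ¬(s ∧ (¬p ∨ p)), w0
14. ¬(¬p ∨ p), w0
15. p, w0
Accessibility: w0Rw0
Branch closes: p and ¬p both at w0.
All branches of the tableau close; one closing branch shown above.

Unsatisfiable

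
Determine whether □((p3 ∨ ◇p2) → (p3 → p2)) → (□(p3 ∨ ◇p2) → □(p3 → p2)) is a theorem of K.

Tableau for the negation ¬(□((p3 ∨ ◇p2) → (p3 → p2)) → (□(p3 ∨ ◇p2) → □(p3 → p2))):
1. ¬(□((p3 ∨ ◇p2) → (p3 → p2)) → (□(p3 ∨ ◇p2) → □(p3 → p2))), w0
2. □((p3 ∨ ◇p2) → (p3 → p2)), w0   [¬→-rule on 1]
3. ¬(□(p3 ∨ ◇p2) → □(p3 → p2)), w0   [¬→-rule on 1]
4. □(p3 ∨ ◇p2), w0   [¬→-rule on 3]
5. ¬□(p3 → p2), w0   [¬→-rule on 3]
6. ¬(p3 → p2), w1   [¬□-rule on 5: fresh world w1, w0Rw1]
7. p3, w1   [¬→-rule on 6]
8. ¬p2, w1   [¬→-rule on 6]
9. (p3 ∨ ◇p2) → (p3 → p2), w1   [□-rule on 2 via w0Rw1]
10. p3 ∨ ◇p2, w1   [□-rule on 4 via w0Rw1]
11. p3 → p2, w1   [→-rule on 9 (branches; this branch)]
12. ◇p2, w1   [∨-rule on 10 (branches; this branch)]
13. p2, w1   [→-rule on 11 (branches; this branch)]
Accessibility: w0Rw1
Branch closes: p2 and ¬p2 both at w1.
All branches of the negation close; one closing branch shown above.

Valid in K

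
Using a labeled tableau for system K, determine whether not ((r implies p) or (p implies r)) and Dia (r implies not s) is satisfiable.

Unsatisfiable (every branch closes)

1. not ((r implies p) or (p implies r)) and Dia (r implies not s), 0
2. not ((r implies p) or (p implies r)), 0
3. Dia (r implies not s), 0
4. not (r implies p), 0
5. not (p implies r), 0
6. r, 0
7. not p, 0
8. p, 0
9. not r, 0
Branch closes: p and not p both at 0.
All branches of the tableau close; one closing branch shown above.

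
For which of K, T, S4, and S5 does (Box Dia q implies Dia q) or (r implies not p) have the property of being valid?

T-tableau for the negation not ((Box Dia q implies Dia q) or (r implies not p)):
1. not ((Box Dia q implies Dia q) or (r implies not p)), 0
2. not (Box Dia q implies Dia q), 0
3. not (r implies not p), 0
4. Box Dia q, 0
5. not Dia q, 0
6. r, 0
7. p, 0
8. Dia q, 0
9. not q, 0
10. q, 1
11. Dia q, 1
12. not q, 1
Accessibility: 0R0, 0R1, 1R1
Branch closes: q and not q both at 1.
Every branch closes (one shown): valid in T, hence also in S4, S5 (every theorem of T is a theorem of S4 and S5).
K-tableau for the negation not ((Box Dia q implies Dia q) or (r implies not p)):
1. not ((Box Dia q implies Dia q) or (r implies not p)), 0
2. not (Box Dia q implies Dia q), 0
3. not (r implies not p), 0
4. Box Dia q, 0
5. not Dia q, 0
6. r, 0
7. p, 0
Complete open branch: countermodel on a K-frame, so not valid in K.

T, S4, S5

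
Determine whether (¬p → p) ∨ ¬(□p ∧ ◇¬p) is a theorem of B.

Tableau for the negation ¬((¬p → p) ∨ ¬(□p ∧ ◇¬p)):
1. ¬((¬p → p) ∨ ¬(□p ∧ ◇¬p)), 0
2. ¬(¬p → p), 0
3. □p ∧ ◇¬p, 0
4. ¬p, 0
5. □p, 0
6. ◇¬p, 0
7. p, 0
Accessibility: 0R0
Branch closes: p and ¬p both at 0.
Every branch of the negation's tableau closes; the branch above is one of them.

Valid in B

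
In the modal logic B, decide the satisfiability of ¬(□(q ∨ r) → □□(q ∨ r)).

1. ¬(□(q ∨ r) → □□(q ∨ r)), w0
2. □(q ∨ r), w0
3. ¬□□(q ∨ r), w0
4. q ∨ r, w0
5. r, w0
6. ¬□(q ∨ r), w1
7. q ∨ r, w1
8. r, w1
9. ¬(q ∨ r), w2
10. ¬q, w2
11. ¬r, w2
Accessibility: w0Rw0, w0Rw1, w1Rw0, w1Rw1, w1Rw2, w2Rw1, w2Rw2

Satisfiable (open branch found)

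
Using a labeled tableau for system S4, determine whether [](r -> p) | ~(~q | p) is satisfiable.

1. [](r -> p) | ~(~q | p), u
2. ~(~q | p), u   [|-rule on 1 (branches; this branch)]
3. q, u   [~|-rule on 2]
4. ~p, u   [~|-rule on 2]
Accessibility: uRu

Satisfiable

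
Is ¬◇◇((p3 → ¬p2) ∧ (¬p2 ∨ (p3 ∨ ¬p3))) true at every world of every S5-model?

Invalid (countermodel exists)

Tableau for the negation ◇◇((p3 → ¬p2) ∧ (¬p2 ∨ (p3 ∨ ¬p3))):
1. ◇◇((p3 → ¬p2) ∧ (¬p2 ∨ (p3 ∨ ¬p3))), w0
2. ◇((p3 → ¬p2) ∧ (¬p2 ∨ (p3 ∨ ¬p3))), w1
3. (p3 → ¬p2) ∧ (¬p2 ∨ (p3 ∨ ¬p3)), w2
4. p3 → ¬p2, w2
5. ¬p2 ∨ (p3 ∨ ¬p3), w2
6. ¬p2, w2
7. p3 ∨ ¬p3, w2
8. ¬p3, w2
Accessibility: w0Rw0, w0Rw1, w0Rw2, w1Rw0, w1Rw1, w1Rw2, w2Rw0, w2Rw1, w2Rw2
The negation has an open branch (countermodel exists).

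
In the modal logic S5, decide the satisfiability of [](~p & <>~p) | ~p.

Yes, satisfiable

1. [](~p & <>~p) | ~p, 0
2. ~p, 0
Accessibility: 0R0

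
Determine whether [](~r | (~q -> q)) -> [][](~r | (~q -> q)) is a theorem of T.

Tableau for the negation ~([](~r | (~q -> q)) -> [][](~r | (~q -> q))):
1. ~([](~r | (~q -> q)) -> [][](~r | (~q -> q))), u
2. [](~r | (~q -> q)), u
3. ~[][](~r | (~q -> q)), u
4. ~r | (~q -> q), u
5. ~q -> q, u
6. q, u
7. ~[](~r | (~q -> q)), v
8. ~r | (~q -> q), v
9. ~q -> q, v
10. q, v
11. ~(~r | (~q -> q)), w
12. r, w
13. ~(~q -> q), w
14. ~q, w
Accessibility: uRu, uRv, vRv, vRw, wRw
The negation has an open branch (countermodel exists).

Not valid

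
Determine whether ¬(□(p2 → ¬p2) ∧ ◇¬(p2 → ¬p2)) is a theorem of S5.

Tableau for the negation □(p2 → ¬p2) ∧ ◇¬(p2 → ¬p2):
1. □(p2 → ¬p2) ∧ ◇¬(p2 → ¬p2), u
2. □(p2 → ¬p2), u   [∧-rule on 1]
3. ◇¬(p2 → ¬p2), u   [∧-rule on 1]
4. p2 → ¬p2, u   [□-rule on 2 via uRu]
5. ¬p2, u   [→-rule on 4 (branches; this branch)]
6. ¬(p2 → ¬p2), v   [◇-rule on 3: fresh world v, uRv]
7. p2, v   [¬→-rule on 6]
8. p2 → ¬p2, v   [□-rule on 2 via uRv]
9. ¬p2, v   [→-rule on 8 (branches; this branch)]
Accessibility: uRu, uRv, vRu, vRv
Branch closes: p2 and ¬p2 both at v.
All branches of the negation close; one closing branch shown above.

Valid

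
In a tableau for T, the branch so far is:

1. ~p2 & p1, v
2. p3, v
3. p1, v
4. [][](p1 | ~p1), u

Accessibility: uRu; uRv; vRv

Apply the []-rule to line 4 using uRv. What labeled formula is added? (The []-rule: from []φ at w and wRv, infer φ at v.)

[](p1 | ~p1), v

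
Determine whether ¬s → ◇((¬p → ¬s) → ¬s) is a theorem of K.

Invalid (countermodel exists)

Tableau for the negation ¬(¬s → ◇((¬p → ¬s) → ¬s)):
1. ¬(¬s → ◇((¬p → ¬s) → ¬s)), u
2. ¬s, u   [¬→-rule on 1]
3. ¬◇((¬p → ¬s) → ¬s), u   [¬→-rule on 1]
The negation has an open branch (countermodel exists).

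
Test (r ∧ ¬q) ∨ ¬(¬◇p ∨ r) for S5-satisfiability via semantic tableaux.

Yes, satisfiable

1. (r ∧ ¬q) ∨ ¬(¬◇p ∨ r), w0
2. ¬(¬◇p ∨ r), w0
3. ◇p, w0
4. ¬r, w0
5. p, w1
Accessibility: w0Rw0, w0Rw1, w1Rw0, w1Rw1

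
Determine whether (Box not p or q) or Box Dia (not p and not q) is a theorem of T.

Invalid (countermodel exists)

Tableau for the negation not ((Box not p or q) or Box Dia (not p and not q)):
1. not ((Box not p or q) or Box Dia (not p and not q)), w0
2. not (Box not p or q), w0
3. not Box Dia (not p and not q), w0
4. not Box not p, w0
5. not q, w0
6. not Dia (not p and not q), w1
7. not (not p and not q), w1
8. q, w1
9. p, w2
Accessibility: w0Rw0, w0Rw1, w0Rw2, w1Rw1, w2Rw2
The negation has an open branch (countermodel exists).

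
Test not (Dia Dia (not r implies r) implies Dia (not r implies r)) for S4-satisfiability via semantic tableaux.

1. not (Dia Dia (not r implies r) implies Dia (not r implies r)), w0
2. Dia Dia (not r implies r), w0   [neg-implies-rule on 1]
3. not Dia (not r implies r), w0   [neg-implies-rule on 1]
4. not (not r implies r), w0   [neg-Dia-rule on 3 via w0Rw0]
5. not r, w0   [neg-implies-rule on 4]
6. Dia (not r implies r), w1   [Dia-rule on 2: fresh world w1, w0Rw1]
7. not (not r implies r), w1   [neg-Dia-rule on 3 via w0Rw1]
8. not r, w1   [neg-implies-rule on 7]
9. not r implies r, w2   [Dia-rule on 6: fresh world w2, w1Rw2]
10. not (not r implies r), w2   [neg-Dia-rule on 3 via w0Rw2]
11. not r, w2   [neg-implies-rule on 10]
12. r, w2   [implies-rule on 9 (branches; this branch)]
Accessibility: w0Rw0, w0Rw1, w0Rw2, w1Rw1, w1Rw2, w2Rw2
Branch closes: r and not r both at w2.
(One branch shown.) All branches close.

Unsatisfiable (every branch closes)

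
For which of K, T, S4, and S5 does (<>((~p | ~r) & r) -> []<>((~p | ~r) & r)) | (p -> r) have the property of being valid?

S5

S5-tableau for the negation ~((<>((~p | ~r) & r) -> []<>((~p | ~r) & r)) | (p -> r)):
1. ~((<>((~p | ~r) & r) -> []<>((~p | ~r) & r)) | (p -> r)), 0
2. ~(<>((~p | ~r) & r) -> []<>((~p | ~r) & r)), 0   [~|-rule on 1]
3. ~(p -> r), 0   [~|-rule on 1]
4. <>((~p | ~r) & r), 0   [~->-rule on 2]
5. ~[]<>((~p | ~r) & r), 0   [~->-rule on 2]
6. p, 0   [~->-rule on 3]
7. ~r, 0   [~->-rule on 3]
8. (~p | ~r) & r, 1   [<>-rule on 4: fresh world 1, 0R1]
9. ~p | ~r, 1   [&-rule on 8]
10. r, 1   [&-rule on 8]
11. ~p, 1   [|-rule on 9 (branches; this branch)]
12. ~<>((~p | ~r) & r), 2   [~[]-rule on 5: fresh world 2, 0R2]
13. ~((~p | ~r) & r), 0   [~<>-rule on 12 via 2R0]
14. ~((~p | ~r) & r), 1   [~<>-rule on 12 via 2R1]
15. ~((~p | ~r) & r), 2   [~<>-rule on 12 via 2R2]
16. ~(~p | ~r), 1   [~&-rule on 14 (branches; this branch)]
17. p, 1   [~|-rule on 16]
Accessibility: 0R0, 0R1, 0R2, 1R0, 1R1, 1R2, 2R0, 2R1, 2R2
Branch closes: p and ~p both at 1.
Every branch closes (one shown): valid in S5.
S4-tableau for the negation ~((<>((~p | ~r) & r) -> []<>((~p | ~r) & r)) | (p -> r)):
1. ~((<>((~p | ~r) & r) -> []<>((~p | ~r) & r)) | (p -> r)), 0
2. ~(<>((~p | ~r) & r) -> []<>((~p | ~r) & r)), 0   [~|-rule on 1]
3. ~(p -> r), 0   [~|-rule on 1]
4. <>((~p | ~r) & r), 0   [~->-rule on 2]
5. ~[]<>((~p | ~r) & r), 0   [~->-rule on 2]
6. p, 0   [~->-rule on 3]
7. ~r, 0   [~->-rule on 3]
8. (~p | ~r) & r, 1   [<>-rule on 4: fresh world 1, 0R1]
9. ~p | ~r, 1   [&-rule on 8]
10. r, 1   [&-rule on 8]
11. ~p, 1   [|-rule on 9 (branches; this branch)]
12. ~<>((~p | ~r) & r), 2   [~[]-rule on 5: fresh world 2, 0R2]
13. ~((~p | ~r) & r), 2   [~<>-rule on 12 via 2R2]
14. ~r, 2   [~&-rule on 13 (branches; this branch)]
Accessibility: 0R0, 0R1, 0R2, 1R1, 2R2
Complete open branch: countermodel on an S4-frame, so not valid in S4, nor in K, T (the same frame is also a K-frame and a T-frame).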